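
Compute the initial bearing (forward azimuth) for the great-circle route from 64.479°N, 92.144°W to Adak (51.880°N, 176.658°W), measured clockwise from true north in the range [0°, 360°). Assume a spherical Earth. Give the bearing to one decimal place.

294.9°

Δλ = -176.658 − -92.144 = -84.514°.
θ = atan2( sin Δλ · cos φ₂ , cos φ₁ · sin φ₂ − sin φ₁ · cos φ₂ · cos Δλ )
  = atan2(-0.61448, 0.28569) = -65.065° → normalised to [0°, 360°): 294.935°.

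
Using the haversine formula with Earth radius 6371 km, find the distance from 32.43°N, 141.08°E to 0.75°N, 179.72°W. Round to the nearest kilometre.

5406 km

Δλ = -179.72 − 141.08 = -320.80°; wrapped into (−180°, 180°]: 39.20°.
Δφ = 0.75 − 32.43 = -31.68°.
a = sin²(Δφ/2) + cos φ₁ · cos φ₂ · sin²(Δλ/2) = 0.169473.
c = 2·atan2(√a, √(1−a)) = 0.84857 rad → d = 6371·c ≈ 5406.27 km.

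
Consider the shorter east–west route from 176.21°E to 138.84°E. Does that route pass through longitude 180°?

Signed shortest Δλ = ((138.84 − 176.21 + 180) mod 360) − 180 = -37.37°.
Going west by 37.37° from +176.21° reaches +138.84° without touching 180°.

No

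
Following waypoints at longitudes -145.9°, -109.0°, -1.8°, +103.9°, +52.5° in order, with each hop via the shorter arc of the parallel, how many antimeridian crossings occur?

0

Leg 1: -145.9° → -109.0°, shortest Δλ = 36.9° (east) — does not cross 180°.
Leg 2: -109.0° → -1.8°, shortest Δλ = 107.2° (east) — does not cross 180°.
Leg 3: -1.8° → +103.9°, shortest Δλ = 105.7° (east) — does not cross 180°.
Leg 4: +103.9° → +52.5°, shortest Δλ = -51.4° (west) — does not cross 180°.
Total crossings: 0.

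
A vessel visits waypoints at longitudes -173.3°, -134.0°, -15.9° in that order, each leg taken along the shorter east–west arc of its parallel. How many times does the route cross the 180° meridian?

Leg 1: -173.3° → -134.0°, shortest Δλ = 39.3° (east) — does not cross 180°.
Leg 2: -134.0° → -15.9°, shortest Δλ = 118.1° (east) — does not cross 180°.
Total crossings: 0.

0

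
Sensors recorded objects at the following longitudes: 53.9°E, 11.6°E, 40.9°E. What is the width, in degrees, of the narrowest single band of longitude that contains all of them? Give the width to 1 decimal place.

42.3°

Sort the longitudes: +11.6°, +40.9°, +53.9°.
Eastward gaps between consecutive values (wrapping around): 29.3°, 13.0°, 317.7°.
Largest gap = 317.7° ⇒ minimal covering band is its complement: 360° − 317.7° = 42.3°.
Band runs from +11.6° eastward to +53.9°.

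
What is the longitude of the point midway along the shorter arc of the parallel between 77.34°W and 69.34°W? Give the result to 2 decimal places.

73.34°W

Signed shortest Δλ from -77.34° to -69.34° is +8.00°.
Midpoint longitude = -77.34° + (+8.00°)/2 = -77.34° + 4.00° = -73.34°.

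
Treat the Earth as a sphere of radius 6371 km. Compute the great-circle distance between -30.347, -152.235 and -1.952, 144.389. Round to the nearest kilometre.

7360 km

Δλ = 144.389 − -152.235 = 296.624°; wrapped into (−180°, 180°]: -63.376°.
Δφ = -1.952 − -30.347 = 28.395°.
a = sin²(Δφ/2) + cos φ₁ · cos φ₂ · sin²(Δλ/2) = 0.298142.
c = 2·atan2(√a, √(1−a)) = 1.15522 rad → d = 6371·c ≈ 7359.92 km.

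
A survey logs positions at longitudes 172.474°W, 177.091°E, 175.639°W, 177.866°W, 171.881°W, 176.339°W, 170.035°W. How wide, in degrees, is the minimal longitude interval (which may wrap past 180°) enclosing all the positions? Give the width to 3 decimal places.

12.874°

Sort the longitudes: -177.866°, -176.339°, -175.639°, -172.474°, -171.881°, -170.035°, +177.091°.
Eastward gaps between consecutive values (wrapping around): 1.527°, 0.700°, 3.165°, 0.593°, 1.846°, 347.126°, 5.043°.
Largest gap = 347.126° ⇒ minimal covering band is its complement: 360° − 347.126° = 12.874°.
Band runs from +177.091° eastward to -170.035°, crossing the antimeridian.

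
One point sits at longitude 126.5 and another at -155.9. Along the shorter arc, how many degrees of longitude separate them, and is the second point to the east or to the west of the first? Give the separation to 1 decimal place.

Raw difference: -155.9 − 126.5 = -282.4°.
Normalise into (−180°, 180°]: -282.4° + 360° = 77.6°.
Positive ⇒ the second point lies to the east; separation 77.6°.

77.6° east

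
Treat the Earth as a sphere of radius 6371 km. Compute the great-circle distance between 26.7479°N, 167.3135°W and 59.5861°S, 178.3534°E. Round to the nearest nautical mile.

Δλ = 178.3534 − -167.3135 = 345.6669°; wrapped into (−180°, 180°]: -14.3331°.
Δφ = -59.5861 − 26.7479 = -86.3340°.
a = sin²(Δφ/2) + cos φ₁ · cos φ₂ · sin²(Δλ/2) = 0.475066.
c = 2·atan2(√a, √(1−a)) = 1.52091 rad → d = 6371·c ≈ 9689.70 km ≈ 5232.02 nmi.

5232 nmi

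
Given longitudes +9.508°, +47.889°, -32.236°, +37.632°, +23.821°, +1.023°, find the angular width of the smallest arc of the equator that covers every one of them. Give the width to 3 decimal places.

80.125°

Sort the longitudes: -32.236°, +1.023°, +9.508°, +23.821°, +37.632°, +47.889°.
Eastward gaps between consecutive values (wrapping around): 33.259°, 8.485°, 14.313°, 13.811°, 10.257°, 279.875°.
Largest gap = 279.875° ⇒ minimal covering band is its complement: 360° − 279.875° = 80.125°.
Band runs from -32.236° eastward to +47.889°.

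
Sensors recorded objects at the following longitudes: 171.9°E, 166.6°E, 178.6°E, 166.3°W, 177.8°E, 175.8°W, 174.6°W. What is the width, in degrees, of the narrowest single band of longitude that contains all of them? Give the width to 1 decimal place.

27.1°

Sort the longitudes: -175.8°, -174.6°, -166.3°, +166.6°, +171.9°, +177.8°, +178.6°.
Eastward gaps between consecutive values (wrapping around): 1.2°, 8.3°, 332.9°, 5.3°, 5.9°, 0.8°, 5.6°.
Largest gap = 332.9° ⇒ minimal covering band is its complement: 360° − 332.9° = 27.1°.
Band runs from +166.6° eastward to -166.3°, crossing the antimeridian.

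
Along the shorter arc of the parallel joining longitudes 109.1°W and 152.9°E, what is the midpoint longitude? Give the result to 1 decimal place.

158.1°W

Signed shortest Δλ from -109.1° to +152.9° is -98.0°.
Midpoint longitude = -109.1° + (-98.0°)/2 = -109.1° − 49.0° = -158.1°.
(The naïve average (-109.1 + +152.9)/2 = 21.9° is on the wrong side of the globe.)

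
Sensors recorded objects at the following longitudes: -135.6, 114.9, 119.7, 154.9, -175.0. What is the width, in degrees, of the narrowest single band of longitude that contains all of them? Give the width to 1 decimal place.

Sort the longitudes: -175.0°, -135.6°, +114.9°, +119.7°, +154.9°.
Eastward gaps between consecutive values (wrapping around): 39.4°, 250.5°, 4.8°, 35.2°, 30.1°.
Largest gap = 250.5° ⇒ minimal covering band is its complement: 360° − 250.5° = 109.5°.
Band runs from +114.9° eastward to -135.6°, crossing the antimeridian.

109.5°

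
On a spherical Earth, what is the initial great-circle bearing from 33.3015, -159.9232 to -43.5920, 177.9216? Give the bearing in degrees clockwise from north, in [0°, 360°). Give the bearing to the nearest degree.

Δλ = 177.9216 − -159.9232 = 337.8448°; wrapped into (−180°, 180°]: -22.1552°.
θ = atan2( sin Δλ · cos φ₂ , cos φ₁ · sin φ₂ − sin φ₁ · cos φ₂ · cos Δλ )
  = atan2(-0.27313, -0.94459) = -163.872° → normalised to [0°, 360°): 196.128°.

196°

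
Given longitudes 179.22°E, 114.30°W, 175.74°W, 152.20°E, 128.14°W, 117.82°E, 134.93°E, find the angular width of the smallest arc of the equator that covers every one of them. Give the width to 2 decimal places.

Sort the longitudes: -175.74°, -128.14°, -114.30°, +117.82°, +134.93°, +152.20°, +179.22°.
Eastward gaps between consecutive values (wrapping around): 47.60°, 13.84°, 232.12°, 17.11°, 17.27°, 27.02°, 5.04°.
Largest gap = 232.12° ⇒ minimal covering band is its complement: 360° − 232.12° = 127.88°.
Band runs from +117.82° eastward to -114.30°, crossing the antimeridian.

127.88°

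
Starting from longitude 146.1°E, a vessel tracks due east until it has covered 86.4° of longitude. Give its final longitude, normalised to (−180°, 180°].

Start at +146.1°; shift +86.4° → +232.5°.
+232.5° lies outside (−180°, 180°]; subtract 360° → -127.5°.

127.5°W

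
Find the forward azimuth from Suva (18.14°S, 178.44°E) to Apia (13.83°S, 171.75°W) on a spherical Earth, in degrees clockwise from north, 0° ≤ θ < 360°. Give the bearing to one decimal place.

66.9°

Δλ = -171.75 − 178.44 = -350.19°; wrapped into (−180°, 180°]: 9.81°.
θ = atan2( sin Δλ · cos φ₂ , cos φ₁ · sin φ₂ − sin φ₁ · cos φ₂ · cos Δλ )
  = atan2(0.16544, 0.07073) = 66.852° → normalised to [0°, 360°): 66.852°.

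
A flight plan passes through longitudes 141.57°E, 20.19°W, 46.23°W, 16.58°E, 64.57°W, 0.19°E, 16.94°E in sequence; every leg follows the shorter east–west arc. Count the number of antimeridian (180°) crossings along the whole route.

Leg 1: +141.57° → -20.19°, shortest Δλ = -161.76° (west) — does not cross 180°.
Leg 2: -20.19° → -46.23°, shortest Δλ = -26.04° (west) — does not cross 180°.
Leg 3: -46.23° → +16.58°, shortest Δλ = 62.81° (east) — does not cross 180°.
Leg 4: +16.58° → -64.57°, shortest Δλ = -81.15° (west) — does not cross 180°.
Leg 5: -64.57° → +0.19°, shortest Δλ = 64.76° (east) — does not cross 180°.
Leg 6: +0.19° → +16.94°, shortest Δλ = 16.75° (east) — does not cross 180°.
Total crossings: 0.

0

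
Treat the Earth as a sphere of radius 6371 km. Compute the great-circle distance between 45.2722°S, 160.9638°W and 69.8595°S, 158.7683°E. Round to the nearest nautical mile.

Δλ = 158.7683 − -160.9638 = 319.7321°; wrapped into (−180°, 180°]: -40.2679°.
Δφ = -69.8595 − -45.2722 = -24.5873°.
a = sin²(Δφ/2) + cos φ₁ · cos φ₂ · sin²(Δλ/2) = 0.074046.
c = 2·atan2(√a, √(1−a)) = 0.55118 rad → d = 6371·c ≈ 3511.57 km ≈ 1896.09 nmi.

1896 nmi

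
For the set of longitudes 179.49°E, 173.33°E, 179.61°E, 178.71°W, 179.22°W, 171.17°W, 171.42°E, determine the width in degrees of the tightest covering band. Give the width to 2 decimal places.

Sort the longitudes: -179.22°, -178.71°, -171.17°, +171.42°, +173.33°, +179.49°, +179.61°.
Eastward gaps between consecutive values (wrapping around): 0.51°, 7.54°, 342.59°, 1.91°, 6.16°, 0.12°, 1.17°.
Largest gap = 342.59° ⇒ minimal covering band is its complement: 360° − 342.59° = 17.41°.
Band runs from +171.42° eastward to -171.17°, crossing the antimeridian.

17.41°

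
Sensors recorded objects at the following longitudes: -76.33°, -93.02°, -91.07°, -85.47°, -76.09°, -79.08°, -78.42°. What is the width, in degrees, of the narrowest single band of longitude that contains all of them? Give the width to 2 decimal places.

Sort the longitudes: -93.02°, -91.07°, -85.47°, -79.08°, -78.42°, -76.33°, -76.09°.
Eastward gaps between consecutive values (wrapping around): 1.95°, 5.60°, 6.39°, 0.66°, 2.09°, 0.24°, 343.07°.
Largest gap = 343.07° ⇒ minimal covering band is its complement: 360° − 343.07° = 16.93°.
Band runs from -93.02° eastward to -76.09°.

16.93°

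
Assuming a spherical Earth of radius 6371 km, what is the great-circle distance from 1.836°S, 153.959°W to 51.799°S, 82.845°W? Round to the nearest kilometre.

Δλ = -82.845 − -153.959 = 71.114°.
Δφ = -51.799 − -1.836 = -49.963°.
a = sin²(Δφ/2) + cos φ₁ · cos φ₂ · sin²(Δλ/2) = 0.387375.
c = 2·atan2(√a, √(1−a)) = 1.34360 rad → d = 6371·c ≈ 8560.06 km.

8560 km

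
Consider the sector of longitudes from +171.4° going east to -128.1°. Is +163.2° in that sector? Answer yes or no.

Band width going east from +171.4° to -128.1°: ((-128.1 − 171.4) mod 360) = 60.5°.
Offset of +163.2° east of the west edge: ((163.2 − 171.4) mod 360) = 351.8°.
351.8° > 60.5° ⇒ outside.

No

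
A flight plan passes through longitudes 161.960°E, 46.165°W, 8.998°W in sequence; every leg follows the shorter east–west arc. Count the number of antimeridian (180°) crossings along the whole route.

1

Leg 1: +161.960° → -46.165°, shortest Δλ = 151.875° (east) — crosses 180°.
Leg 2: -46.165° → -8.998°, shortest Δλ = 37.167° (east) — does not cross 180°.
Total crossings: 1.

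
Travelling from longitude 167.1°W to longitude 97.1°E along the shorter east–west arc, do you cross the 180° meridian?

Yes

Naïve |97.1 − -167.1| = 264.2° > 180°, so the shorter arc goes the other way round — across 180°.
Signed shortest Δλ = ((97.1 − -167.1 + 180) mod 360) − 180 = -95.8°.
Going west by 95.8° from -167.1° passes through 180° before reaching +97.1°.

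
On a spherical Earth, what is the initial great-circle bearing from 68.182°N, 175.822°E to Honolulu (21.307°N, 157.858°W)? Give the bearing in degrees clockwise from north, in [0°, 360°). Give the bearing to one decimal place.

147.2°

Δλ = -157.858 − 175.822 = -333.680°; wrapped into (−180°, 180°]: 26.320°.
θ = atan2( sin Δλ · cos φ₂ , cos φ₁ · sin φ₂ − sin φ₁ · cos φ₂ · cos Δλ )
  = atan2(0.41308, -0.64020) = 147.169° → normalised to [0°, 360°): 147.169°.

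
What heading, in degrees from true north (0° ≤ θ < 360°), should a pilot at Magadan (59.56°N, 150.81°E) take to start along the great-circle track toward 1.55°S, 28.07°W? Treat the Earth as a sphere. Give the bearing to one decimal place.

Δλ = -28.07 − 150.81 = -178.88°.
θ = atan2( sin Δλ · cos φ₂ , cos φ₁ · sin φ₂ − sin φ₁ · cos φ₂ · cos Δλ )
  = atan2(-0.01954, 0.84798) = -1.320° → normalised to [0°, 360°): 358.680°.

358.7°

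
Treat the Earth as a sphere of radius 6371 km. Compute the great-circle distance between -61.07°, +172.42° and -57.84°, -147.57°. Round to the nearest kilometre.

Δλ = -147.57 − 172.42 = -319.99°; wrapped into (−180°, 180°]: 40.01°.
Δφ = -57.84 − -61.07 = 3.23°.
a = sin²(Δφ/2) + cos φ₁ · cos φ₂ · sin²(Δλ/2) = 0.030929.
c = 2·atan2(√a, √(1−a)) = 0.35357 rad → d = 6371·c ≈ 2252.61 km.

2253 km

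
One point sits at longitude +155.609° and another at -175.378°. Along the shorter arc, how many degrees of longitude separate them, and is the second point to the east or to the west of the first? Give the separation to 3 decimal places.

Raw difference: -175.378 − 155.609 = -330.987°.
Normalise into (−180°, 180°]: -330.987° + 360° = 29.013°.
Positive ⇒ the second point lies to the east; separation 29.013°.

29.013° east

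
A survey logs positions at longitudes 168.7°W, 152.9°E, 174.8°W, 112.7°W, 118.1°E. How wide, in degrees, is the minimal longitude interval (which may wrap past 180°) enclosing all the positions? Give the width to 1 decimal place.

Sort the longitudes: -174.8°, -168.7°, -112.7°, +118.1°, +152.9°.
Eastward gaps between consecutive values (wrapping around): 6.1°, 56.0°, 230.8°, 34.8°, 32.3°.
Largest gap = 230.8° ⇒ minimal covering band is its complement: 360° − 230.8° = 129.2°.
Band runs from +118.1° eastward to -112.7°, crossing the antimeridian.

129.2°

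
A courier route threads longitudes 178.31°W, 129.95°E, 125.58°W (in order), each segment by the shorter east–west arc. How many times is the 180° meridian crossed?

2

Leg 1: -178.31° → +129.95°, shortest Δλ = -51.74° (west) — crosses 180°.
Leg 2: +129.95° → -125.58°, shortest Δλ = 104.47° (east) — crosses 180°.
Total crossings: 2.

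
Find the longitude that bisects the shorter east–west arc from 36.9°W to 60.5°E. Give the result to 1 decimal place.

Signed shortest Δλ from -36.9° to +60.5° is +97.4°.
Midpoint longitude = -36.9° + (+97.4°)/2 = -36.9° + 48.7° = +11.8°.

11.8°E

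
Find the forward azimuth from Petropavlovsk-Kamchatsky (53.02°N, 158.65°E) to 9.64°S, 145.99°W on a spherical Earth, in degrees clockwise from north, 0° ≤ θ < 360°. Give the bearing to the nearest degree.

124°

Δλ = -145.99 − 158.65 = -304.64°; wrapped into (−180°, 180°]: 55.36°.
θ = atan2( sin Δλ · cos φ₂ , cos φ₁ · sin φ₂ − sin φ₁ · cos φ₂ · cos Δλ )
  = atan2(0.81112, -0.54840) = 124.063° → normalised to [0°, 360°): 124.063°.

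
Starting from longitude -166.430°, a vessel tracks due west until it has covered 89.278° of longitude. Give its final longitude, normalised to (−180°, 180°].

Start at -166.430°; shift −89.278° → -255.708°.
-255.708° lies outside (−180°, 180°]; add 360° → +104.292°.

+104.292°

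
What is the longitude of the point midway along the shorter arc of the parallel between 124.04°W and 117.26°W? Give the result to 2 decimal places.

Signed shortest Δλ from -124.04° to -117.26° is +6.78°.
Midpoint longitude = -124.04° + (+6.78°)/2 = -124.04° + 3.39° = -120.65°.

120.65°W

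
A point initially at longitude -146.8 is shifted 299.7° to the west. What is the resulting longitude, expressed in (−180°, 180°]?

-86.5°

Start at -146.8°; shift −299.7° → -446.5°.
-446.5° lies outside (−180°, 180°]; add 360° → -86.5°.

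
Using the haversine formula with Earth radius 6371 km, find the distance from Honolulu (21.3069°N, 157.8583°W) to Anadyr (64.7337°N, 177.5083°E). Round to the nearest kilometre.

Δλ = 177.5083 − -157.8583 = 335.3666°; wrapped into (−180°, 180°]: -24.6334°.
Δφ = 64.7337 − 21.3069 = 43.4268°.
a = sin²(Δφ/2) + cos φ₁ · cos φ₂ · sin²(Δλ/2) = 0.154968.
c = 2·atan2(√a, √(1−a)) = 0.80922 rad → d = 6371·c ≈ 5155.53 km.

5156 km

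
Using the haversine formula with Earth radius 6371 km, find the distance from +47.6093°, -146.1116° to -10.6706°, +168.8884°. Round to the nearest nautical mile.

4240 nmi

Δλ = 168.8884 − -146.1116 = 315.0000°; wrapped into (−180°, 180°]: -45.0000°.
Δφ = -10.6706 − 47.6093 = -58.2799°.
a = sin²(Δφ/2) + cos φ₁ · cos φ₂ · sin²(Δλ/2) = 0.334139.
c = 2·atan2(√a, √(1−a)) = 1.23267 rad → d = 6371·c ≈ 7853.33 km ≈ 4240.46 nmi.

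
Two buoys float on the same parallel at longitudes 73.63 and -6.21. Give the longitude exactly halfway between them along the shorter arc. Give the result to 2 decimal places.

+33.71°

Signed shortest Δλ from +73.63° to -6.21° is -79.84°.
Midpoint longitude = +73.63° + (-79.84°)/2 = +73.63° − 39.92° = +33.71°.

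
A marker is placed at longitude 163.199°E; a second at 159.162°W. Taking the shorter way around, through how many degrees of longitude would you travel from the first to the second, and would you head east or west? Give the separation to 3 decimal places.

Raw difference: -159.162 − 163.199 = -322.361°.
Normalise into (−180°, 180°]: -322.361° + 360° = 37.639°.
Positive ⇒ the second point lies to the east; separation 37.639°.

37.639° east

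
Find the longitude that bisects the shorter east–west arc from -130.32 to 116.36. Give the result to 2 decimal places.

+173.02°

Signed shortest Δλ from -130.32° to +116.36° is -113.32°.
Midpoint longitude = -130.32° + (-113.32°)/2 = -130.32° − 56.66° = -186.98°.
Normalise into (−180°, 180°]: +173.02°.
(The naïve average (-130.32 + +116.36)/2 = -6.98° is on the wrong side of the globe.)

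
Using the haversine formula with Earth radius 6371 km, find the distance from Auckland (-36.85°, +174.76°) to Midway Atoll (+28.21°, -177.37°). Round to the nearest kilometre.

Δλ = -177.37 − 174.76 = -352.13°; wrapped into (−180°, 180°]: 7.87°.
Δφ = 28.21 − -36.85 = 65.06°.
a = sin²(Δφ/2) + cos φ₁ · cos φ₂ · sin²(Δλ/2) = 0.292486.
c = 2·atan2(√a, √(1−a)) = 1.14282 rad → d = 6371·c ≈ 7280.93 km.

7281 km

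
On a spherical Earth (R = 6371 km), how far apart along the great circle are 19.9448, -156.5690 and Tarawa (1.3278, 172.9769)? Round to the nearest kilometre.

Δλ = 172.9769 − -156.5690 = 329.5459°; wrapped into (−180°, 180°]: -30.4541°.
Δφ = 1.3278 − 19.9448 = -18.6170°.
a = sin²(Δφ/2) + cos φ₁ · cos φ₂ · sin²(Δλ/2) = 0.090991.
c = 2·atan2(√a, √(1−a)) = 0.61284 rad → d = 6371·c ≈ 3904.39 km.

3904 km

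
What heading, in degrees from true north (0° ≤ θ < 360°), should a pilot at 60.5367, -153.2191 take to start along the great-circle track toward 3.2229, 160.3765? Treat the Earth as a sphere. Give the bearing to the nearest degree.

232°

Δλ = 160.3765 − -153.2191 = 313.5956°; wrapped into (−180°, 180°]: -46.4044°.
θ = atan2( sin Δλ · cos φ₂ , cos φ₁ · sin φ₂ − sin φ₁ · cos φ₂ · cos Δλ )
  = atan2(-0.72308, -0.57178) = -128.335° → normalised to [0°, 360°): 231.665°.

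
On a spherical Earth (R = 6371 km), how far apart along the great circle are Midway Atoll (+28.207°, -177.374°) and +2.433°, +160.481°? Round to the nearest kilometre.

Δλ = 160.481 − -177.374 = 337.855°; wrapped into (−180°, 180°]: -22.145°.
Δφ = 2.433 − 28.207 = -25.774°.
a = sin²(Δφ/2) + cos φ₁ · cos φ₂ · sin²(Δλ/2) = 0.082216.
c = 2·atan2(√a, √(1−a)) = 0.58163 rad → d = 6371·c ≈ 3705.57 km.

3706 km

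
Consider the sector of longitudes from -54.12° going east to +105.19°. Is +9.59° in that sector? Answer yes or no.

Yes

Band width going east from -54.12° to +105.19°: ((105.19 − -54.12) mod 360) = 159.31°.
Offset of +9.59° east of the west edge: ((9.59 − -54.12) mod 360) = 63.71°.
63.71° ≤ 159.31° ⇒ inside.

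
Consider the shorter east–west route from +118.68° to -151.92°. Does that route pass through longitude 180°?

Naïve |-151.92 − 118.68| = 270.6° > 180°, so the shorter arc goes the other way round — across 180°.
Signed shortest Δλ = ((-151.92 − 118.68 + 180) mod 360) − 180 = 89.4°.
Going east by 89.4° from +118.68° passes through 180° before reaching -151.92°.

Yes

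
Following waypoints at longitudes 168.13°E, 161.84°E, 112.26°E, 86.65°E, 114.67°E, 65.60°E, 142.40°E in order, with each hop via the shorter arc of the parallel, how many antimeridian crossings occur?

Leg 1: +168.13° → +161.84°, shortest Δλ = -6.29° (west) — does not cross 180°.
Leg 2: +161.84° → +112.26°, shortest Δλ = -49.58° (west) — does not cross 180°.
Leg 3: +112.26° → +86.65°, shortest Δλ = -25.61° (west) — does not cross 180°.
Leg 4: +86.65° → +114.67°, shortest Δλ = 28.02° (east) — does not cross 180°.
Leg 5: +114.67° → +65.60°, shortest Δλ = -49.07° (west) — does not cross 180°.
Leg 6: +65.60° → +142.40°, shortest Δλ = 76.8° (east) — does not cross 180°.
Total crossings: 0.

0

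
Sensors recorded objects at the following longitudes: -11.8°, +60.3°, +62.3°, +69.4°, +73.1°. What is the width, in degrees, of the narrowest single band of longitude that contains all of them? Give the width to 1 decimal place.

84.9°

Sort the longitudes: -11.8°, +60.3°, +62.3°, +69.4°, +73.1°.
Eastward gaps between consecutive values (wrapping around): 72.1°, 2.0°, 7.1°, 3.7°, 275.1°.
Largest gap = 275.1° ⇒ minimal covering band is its complement: 360° − 275.1° = 84.9°.
Band runs from -11.8° eastward to +73.1°.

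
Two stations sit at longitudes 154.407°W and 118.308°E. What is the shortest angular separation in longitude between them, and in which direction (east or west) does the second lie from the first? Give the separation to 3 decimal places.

87.285° west

Raw difference: 118.308 − -154.407 = 272.715°.
Normalise into (−180°, 180°]: 272.715° − 360° = -87.285°.
Negative ⇒ the second point lies to the west; separation 87.285°.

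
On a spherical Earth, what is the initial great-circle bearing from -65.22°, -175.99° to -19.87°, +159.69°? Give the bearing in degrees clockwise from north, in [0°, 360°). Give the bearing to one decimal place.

Δλ = 159.69 − -175.99 = 335.68°; wrapped into (−180°, 180°]: -24.32°.
θ = atan2( sin Δλ · cos φ₂ , cos φ₁ · sin φ₂ − sin φ₁ · cos φ₂ · cos Δλ )
  = atan2(-0.38731, 0.63564) = -31.355° → normalised to [0°, 360°): 328.645°.

328.6°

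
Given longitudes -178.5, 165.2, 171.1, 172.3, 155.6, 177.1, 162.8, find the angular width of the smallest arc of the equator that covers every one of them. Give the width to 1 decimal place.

25.9°

Sort the longitudes: -178.5°, +155.6°, +162.8°, +165.2°, +171.1°, +172.3°, +177.1°.
Eastward gaps between consecutive values (wrapping around): 334.1°, 7.2°, 2.4°, 5.9°, 1.2°, 4.8°, 4.4°.
Largest gap = 334.1° ⇒ minimal covering band is its complement: 360° − 334.1° = 25.9°.
Band runs from +155.6° eastward to -178.5°, crossing the antimeridian.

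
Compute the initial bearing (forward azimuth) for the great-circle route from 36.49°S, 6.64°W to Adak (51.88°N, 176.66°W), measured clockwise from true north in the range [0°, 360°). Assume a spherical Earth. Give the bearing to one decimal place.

Δλ = -176.66 − -6.64 = -170.02°.
θ = atan2( sin Δλ · cos φ₂ , cos φ₁ · sin φ₂ − sin φ₁ · cos φ₂ · cos Δλ )
  = atan2(-0.10698, 0.27094) = -21.547° → normalised to [0°, 360°): 338.453°.

338.5°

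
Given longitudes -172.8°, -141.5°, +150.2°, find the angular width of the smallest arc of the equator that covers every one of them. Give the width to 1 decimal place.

Sort the longitudes: -172.8°, -141.5°, +150.2°.
Eastward gaps between consecutive values (wrapping around): 31.3°, 291.7°, 37.0°.
Largest gap = 291.7° ⇒ minimal covering band is its complement: 360° − 291.7° = 68.3°.
Band runs from +150.2° eastward to -141.5°, crossing the antimeridian.

68.3°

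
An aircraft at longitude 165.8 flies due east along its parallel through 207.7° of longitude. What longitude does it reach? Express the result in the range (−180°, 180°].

+13.5°

Start at +165.8°; shift +207.7° → +373.5°.
+373.5° lies outside (−180°, 180°]; subtract 360° → +13.5°.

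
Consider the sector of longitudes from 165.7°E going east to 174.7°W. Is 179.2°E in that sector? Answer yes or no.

Yes

Band width going east from +165.7° to -174.7°: ((-174.7 − 165.7) mod 360) = 19.6°.
Offset of +179.2° east of the west edge: ((179.2 − 165.7) mod 360) = 13.5°.
13.5° ≤ 19.6° ⇒ inside.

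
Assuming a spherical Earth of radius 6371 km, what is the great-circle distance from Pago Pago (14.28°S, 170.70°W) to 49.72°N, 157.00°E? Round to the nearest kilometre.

Δλ = 157.00 − -170.70 = 327.70°; wrapped into (−180°, 180°]: -32.30°.
Δφ = 49.72 − -14.28 = 64.00°.
a = sin²(Δφ/2) + cos φ₁ · cos φ₂ · sin²(Δλ/2) = 0.329290.
c = 2·atan2(√a, √(1−a)) = 1.22237 rad → d = 6371·c ≈ 7787.71 km.

7788 km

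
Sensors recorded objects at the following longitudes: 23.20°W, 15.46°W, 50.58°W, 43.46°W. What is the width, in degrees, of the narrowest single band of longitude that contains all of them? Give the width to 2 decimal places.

Sort the longitudes: -50.58°, -43.46°, -23.20°, -15.46°.
Eastward gaps between consecutive values (wrapping around): 7.12°, 20.26°, 7.74°, 324.88°.
Largest gap = 324.88° ⇒ minimal covering band is its complement: 360° − 324.88° = 35.12°.
Band runs from -50.58° eastward to -15.46°.

35.12°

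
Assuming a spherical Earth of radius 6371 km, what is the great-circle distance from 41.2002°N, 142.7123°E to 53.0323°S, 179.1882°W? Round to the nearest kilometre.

Δλ = -179.1882 − 142.7123 = -321.9005°; wrapped into (−180°, 180°]: 38.0995°.
Δφ = -53.0323 − 41.2002 = -94.2325°.
a = sin²(Δφ/2) + cos φ₁ · cos φ₂ · sin²(Δλ/2) = 0.585104.
c = 2·atan2(√a, √(1−a)) = 1.74184 rad → d = 6371·c ≈ 11097.24 km.

11097 km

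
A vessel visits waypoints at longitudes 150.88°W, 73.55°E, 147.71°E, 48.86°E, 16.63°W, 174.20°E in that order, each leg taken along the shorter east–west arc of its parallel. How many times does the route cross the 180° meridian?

Leg 1: -150.88° → +73.55°, shortest Δλ = -135.57° (west) — crosses 180°.
Leg 2: +73.55° → +147.71°, shortest Δλ = 74.16° (east) — does not cross 180°.
Leg 3: +147.71° → +48.86°, shortest Δλ = -98.85° (west) — does not cross 180°.
Leg 4: +48.86° → -16.63°, shortest Δλ = -65.49° (west) — does not cross 180°.
Leg 5: -16.63° → +174.20°, shortest Δλ = -169.17° (west) — crosses 180°.
Total crossings: 2.

2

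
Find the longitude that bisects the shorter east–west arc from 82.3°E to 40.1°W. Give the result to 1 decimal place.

Signed shortest Δλ from +82.3° to -40.1° is -122.4°.
Midpoint longitude = +82.3° + (-122.4°)/2 = +82.3° − 61.2° = +21.1°.

21.1°E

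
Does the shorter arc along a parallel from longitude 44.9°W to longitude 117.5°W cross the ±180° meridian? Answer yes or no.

Signed shortest Δλ = ((-117.5 − -44.9 + 180) mod 360) − 180 = -72.6°.
Going west by 72.6° from -44.9° reaches -117.5° without touching 180°.

No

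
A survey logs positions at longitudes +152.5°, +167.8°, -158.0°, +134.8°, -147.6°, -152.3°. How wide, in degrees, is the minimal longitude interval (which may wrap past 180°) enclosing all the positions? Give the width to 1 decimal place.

Sort the longitudes: -158.0°, -152.3°, -147.6°, +134.8°, +152.5°, +167.8°.
Eastward gaps between consecutive values (wrapping around): 5.7°, 4.7°, 282.4°, 17.7°, 15.3°, 34.2°.
Largest gap = 282.4° ⇒ minimal covering band is its complement: 360° − 282.4° = 77.6°.
Band runs from +134.8° eastward to -147.6°, crossing the antimeridian.

77.6°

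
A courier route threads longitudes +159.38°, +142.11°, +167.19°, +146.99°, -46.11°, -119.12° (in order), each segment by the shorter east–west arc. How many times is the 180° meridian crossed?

Leg 1: +159.38° → +142.11°, shortest Δλ = -17.27° (west) — does not cross 180°.
Leg 2: +142.11° → +167.19°, shortest Δλ = 25.08° (east) — does not cross 180°.
Leg 3: +167.19° → +146.99°, shortest Δλ = -20.2° (west) — does not cross 180°.
Leg 4: +146.99° → -46.11°, shortest Δλ = 166.9° (east) — crosses 180°.
Leg 5: -46.11° → -119.12°, shortest Δλ = -73.01° (west) — does not cross 180°.
Total crossings: 1.

1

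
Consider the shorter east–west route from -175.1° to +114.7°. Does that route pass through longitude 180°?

Naïve |114.7 − -175.1| = 289.8° > 180°, so the shorter arc goes the other way round — across 180°.
Signed shortest Δλ = ((114.7 − -175.1 + 180) mod 360) − 180 = -70.2°.
Going west by 70.2° from -175.1° passes through 180° before reaching +114.7°.

Yes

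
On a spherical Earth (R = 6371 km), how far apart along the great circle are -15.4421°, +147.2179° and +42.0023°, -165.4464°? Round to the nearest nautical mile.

Δλ = -165.4464 − 147.2179 = -312.6643°; wrapped into (−180°, 180°]: 47.3357°.
Δφ = 42.0023 − -15.4421 = 57.4444°.
a = sin²(Δφ/2) + cos φ₁ · cos φ₂ · sin²(Δλ/2) = 0.346371.
c = 2·atan2(√a, √(1−a)) = 1.25849 rad → d = 6371·c ≈ 8017.81 km ≈ 4329.27 nmi.

4329 nmi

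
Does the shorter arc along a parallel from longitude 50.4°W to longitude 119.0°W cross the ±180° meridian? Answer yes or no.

Signed shortest Δλ = ((-119.0 − -50.4 + 180) mod 360) − 180 = -68.6°.
Going west by 68.6° from -50.4° reaches -119.0° without touching 180°.

No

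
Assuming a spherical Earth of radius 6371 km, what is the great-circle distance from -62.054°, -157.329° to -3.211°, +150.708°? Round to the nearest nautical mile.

4218 nmi

Δλ = 150.708 − -157.329 = 308.037°; wrapped into (−180°, 180°]: -51.963°.
Δφ = -3.211 − -62.054 = 58.843°.
a = sin²(Δφ/2) + cos φ₁ · cos φ₂ · sin²(Δλ/2) = 0.331105.
c = 2·atan2(√a, √(1−a)) = 1.22623 rad → d = 6371·c ≈ 7812.30 km ≈ 4218.31 nmi.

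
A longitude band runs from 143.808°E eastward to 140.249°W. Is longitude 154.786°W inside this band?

Band width going east from +143.808° to -140.249°: ((-140.249 − 143.808) mod 360) = 75.943°.
Offset of -154.786° east of the west edge: ((-154.786 − 143.808) mod 360) = 61.406°.
61.406° ≤ 75.943° ⇒ inside.

Yes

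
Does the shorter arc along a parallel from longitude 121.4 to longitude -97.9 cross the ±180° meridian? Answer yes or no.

Naïve |-97.9 − 121.4| = 219.3° > 180°, so the shorter arc goes the other way round — across 180°.
Signed shortest Δλ = ((-97.9 − 121.4 + 180) mod 360) − 180 = 140.7°.
Going east by 140.7° from +121.4° passes through 180° before reaching -97.9°.

Yes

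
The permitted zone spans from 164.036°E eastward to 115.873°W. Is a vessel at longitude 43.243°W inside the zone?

Band width going east from +164.036° to -115.873°: ((-115.873 − 164.036) mod 360) = 80.091°.
Offset of -43.243° east of the west edge: ((-43.243 − 164.036) mod 360) = 152.721°.
152.721° > 80.091° ⇒ outside.

No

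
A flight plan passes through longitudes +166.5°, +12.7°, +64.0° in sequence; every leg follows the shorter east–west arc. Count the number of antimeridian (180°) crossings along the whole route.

0

Leg 1: +166.5° → +12.7°, shortest Δλ = -153.8° (west) — does not cross 180°.
Leg 2: +12.7° → +64.0°, shortest Δλ = 51.3° (east) — does not cross 180°.
Total crossings: 0.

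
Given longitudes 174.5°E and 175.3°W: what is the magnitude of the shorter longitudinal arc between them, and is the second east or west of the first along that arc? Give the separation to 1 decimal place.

Raw difference: -175.3 − 174.5 = -349.8°.
Normalise into (−180°, 180°]: -349.8° + 360° = 10.2°.
Positive ⇒ the second point lies to the east; separation 10.2°.

10.2° east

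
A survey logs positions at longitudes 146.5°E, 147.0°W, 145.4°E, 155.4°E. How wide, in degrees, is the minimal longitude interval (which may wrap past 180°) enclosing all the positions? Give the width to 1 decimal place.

67.6°

Sort the longitudes: -147.0°, +145.4°, +146.5°, +155.4°.
Eastward gaps between consecutive values (wrapping around): 292.4°, 1.1°, 8.9°, 57.6°.
Largest gap = 292.4° ⇒ minimal covering band is its complement: 360° − 292.4° = 67.6°.
Band runs from +145.4° eastward to -147.0°, crossing the antimeridian.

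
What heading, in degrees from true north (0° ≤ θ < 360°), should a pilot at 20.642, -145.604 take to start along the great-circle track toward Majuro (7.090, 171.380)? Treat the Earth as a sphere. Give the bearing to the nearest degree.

Δλ = 171.380 − -145.604 = 316.984°; wrapped into (−180°, 180°]: -43.016°.
θ = atan2( sin Δλ · cos φ₂ , cos φ₁ · sin φ₂ − sin φ₁ · cos φ₂ · cos Δλ )
  = atan2(-0.67699, -0.14028) = -101.707° → normalised to [0°, 360°): 258.293°.

258°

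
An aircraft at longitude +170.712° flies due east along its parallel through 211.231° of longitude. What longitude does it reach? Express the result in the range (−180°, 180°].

+21.943°

Start at +170.712°; shift +211.231° → +381.943°.
+381.943° lies outside (−180°, 180°]; subtract 360° → +21.943°.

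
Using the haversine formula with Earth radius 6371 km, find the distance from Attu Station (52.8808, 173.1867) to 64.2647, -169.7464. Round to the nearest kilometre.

1596 km

Δλ = -169.7464 − 173.1867 = -342.9331°; wrapped into (−180°, 180°]: 17.0669°.
Δφ = 64.2647 − 52.8808 = 11.3839°.
a = sin²(Δφ/2) + cos φ₁ · cos φ₂ · sin²(Δλ/2) = 0.015606.
c = 2·atan2(√a, √(1−a)) = 0.25051 rad → d = 6371·c ≈ 1595.97 km.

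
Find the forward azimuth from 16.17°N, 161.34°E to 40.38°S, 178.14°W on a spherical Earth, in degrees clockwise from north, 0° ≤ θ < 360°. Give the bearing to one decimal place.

Δλ = -178.14 − 161.34 = -339.48°; wrapped into (−180°, 180°]: 20.52°.
θ = atan2( sin Δλ · cos φ₂ , cos φ₁ · sin φ₂ − sin φ₁ · cos φ₂ · cos Δλ )
  = atan2(0.26702, -0.82091) = 161.981° → normalised to [0°, 360°): 161.981°.

162.0°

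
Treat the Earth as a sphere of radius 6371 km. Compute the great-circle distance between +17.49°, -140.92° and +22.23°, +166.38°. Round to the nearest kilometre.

5510 km

Δλ = 166.38 − -140.92 = 307.30°; wrapped into (−180°, 180°]: -52.70°.
Δφ = 22.23 − 17.49 = 4.74°.
a = sin²(Δφ/2) + cos φ₁ · cos φ₂ · sin²(Δλ/2) = 0.175642.
c = 2·atan2(√a, √(1−a)) = 0.86490 rad → d = 6371·c ≈ 5510.28 km.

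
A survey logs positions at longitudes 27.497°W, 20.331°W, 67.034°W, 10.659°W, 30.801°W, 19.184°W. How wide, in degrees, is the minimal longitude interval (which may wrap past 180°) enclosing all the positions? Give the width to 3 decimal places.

56.375°

Sort the longitudes: -67.034°, -30.801°, -27.497°, -20.331°, -19.184°, -10.659°.
Eastward gaps between consecutive values (wrapping around): 36.233°, 3.304°, 7.166°, 1.147°, 8.525°, 303.625°.
Largest gap = 303.625° ⇒ minimal covering band is its complement: 360° − 303.625° = 56.375°.
Band runs from -67.034° eastward to -10.659°.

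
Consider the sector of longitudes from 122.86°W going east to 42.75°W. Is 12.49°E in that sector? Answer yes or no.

Band width going east from -122.86° to -42.75°: ((-42.75 − -122.86) mod 360) = 80.11°.
Offset of +12.49° east of the west edge: ((12.49 − -122.86) mod 360) = 135.35°.
135.35° > 80.11° ⇒ outside.

No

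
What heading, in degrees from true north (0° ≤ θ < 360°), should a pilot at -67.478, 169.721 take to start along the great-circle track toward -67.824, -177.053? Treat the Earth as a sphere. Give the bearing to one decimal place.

Δλ = -177.053 − 169.721 = -346.774°; wrapped into (−180°, 180°]: 13.226°.
θ = atan2( sin Δλ · cos φ₂ , cos φ₁ · sin φ₂ − sin φ₁ · cos φ₂ · cos Δλ )
  = atan2(0.08636, -0.01529) = 100.038° → normalised to [0°, 360°): 100.038°.

100.0°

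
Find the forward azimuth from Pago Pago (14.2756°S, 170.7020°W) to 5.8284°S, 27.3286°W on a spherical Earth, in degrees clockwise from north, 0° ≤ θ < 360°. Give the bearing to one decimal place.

116.5°

Δλ = -27.3286 − -170.7020 = 143.3734°.
θ = atan2( sin Δλ · cos φ₂ , cos φ₁ · sin φ₂ − sin φ₁ · cos φ₂ · cos Δλ )
  = atan2(0.59351, -0.29529) = 116.451° → normalised to [0°, 360°): 116.451°.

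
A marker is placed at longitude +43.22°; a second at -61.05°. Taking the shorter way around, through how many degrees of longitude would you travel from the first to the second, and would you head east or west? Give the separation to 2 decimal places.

Raw difference: -61.05 − 43.22 = -104.27°.
Normalise into (−180°, 180°]: -104.27° stays -104.27°.
Negative ⇒ the second point lies to the west; separation 104.27°.

104.27° west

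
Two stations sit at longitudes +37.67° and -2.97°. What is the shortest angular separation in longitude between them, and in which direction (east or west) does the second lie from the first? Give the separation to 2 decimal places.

40.64° west

Raw difference: -2.97 − 37.67 = -40.64°.
Normalise into (−180°, 180°]: -40.64° stays -40.64°.
Negative ⇒ the second point lies to the west; separation 40.64°.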